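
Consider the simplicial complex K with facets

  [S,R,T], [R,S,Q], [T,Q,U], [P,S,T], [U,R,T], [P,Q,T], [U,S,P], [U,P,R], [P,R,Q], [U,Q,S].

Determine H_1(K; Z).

K has 6 vertices, 15 edges, 10 triangles.
rank ∂_1 = 5, rank ∂_2 = 10 ⇒ b_1 = 15 − 5 − 10 = 0; ∂_2 has invariant factor(s) [2] giving torsion. So H_1 ≅ Z/2Z.

H_1 = Z/2Z.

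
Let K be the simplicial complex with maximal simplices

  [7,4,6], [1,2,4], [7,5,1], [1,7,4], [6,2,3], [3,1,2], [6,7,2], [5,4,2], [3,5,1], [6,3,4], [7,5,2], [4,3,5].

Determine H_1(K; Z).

We work with the vertex ordering 1 < 2 < 3 < 4 < 5 < 6 < 7. The simplices of K, each written with vertices in increasing order, are:

  0-simplices (7): [1], [2], [3], [4], [5], [6], [7]
  1-simplices (18): [1,2], [1,3], [1,4], [1,5], [1,7], [2,3], [2,4], [2,5], [2,6], [2,7], [3,4], [3,5], [3,6], [4,5], [4,6], [4,7], [5,7], [6,7]
  2-simplices (12): [1,2,3], [1,2,4], [1,3,5], [1,4,7], [1,5,7], [2,3,6], [2,4,5], [2,5,7], [2,6,7], [3,4,5], [3,4,6], [4,6,7]

giving chain groups C_0 ≅ Z^7, C_1 ≅ Z^18, C_2 ≅ Z^12.

Boundary ∂_1: C_1 → C_0 sends each edge [p,q] (with p < q) to q − p. For instance
  ∂[4,7] = [7] − [4].
This gives a 7×18 integer matrix of rank 6; reducing to Smith normal form yields diagonal entries (1,1,1,1,1,1).

∂_2: C_2 → C_1 acts by ∂[p,q,r] = [q,r] − [p,r] + [p,q]. For instance
  ∂[1,4,7] = [4,7] − [1,7] + [1,4],
  ∂[3,4,5] = [4,5] − [3,5] + [3,4].
The 18×12 boundary matrix has rank 12 and Smith normal form diag(1,1,1,1,1,1,1,1,1,1,1,2).

Reading off H_k = ker ∂_k / im ∂_{k+1}:

  H_1: rank ker ∂_1 − rank ∂_2 = (18 − 6) − 12 = 0, and ∂_2 has invariant factor 2 > 1, so H_1 = Z/2Z.

H_1 = Z/2Z.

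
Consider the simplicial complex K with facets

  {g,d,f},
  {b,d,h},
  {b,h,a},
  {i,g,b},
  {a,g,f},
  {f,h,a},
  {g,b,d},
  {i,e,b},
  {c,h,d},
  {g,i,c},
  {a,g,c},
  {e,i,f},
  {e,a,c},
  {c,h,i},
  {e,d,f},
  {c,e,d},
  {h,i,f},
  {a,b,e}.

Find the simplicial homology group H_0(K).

H_0 = Z.

Take the total order a < b < c < d < e < f < g < h < i on the vertex set. Then K (dimension 2) consists of the simplices:

  0-simplices (9): a, b, c, d, e, f, g, h, i
  1-simplices (27): ab, ac, ae, af, ag, ah, bd, be, bg, bh, bi, cd, ce, cg, ch, ci, de, df, dg, dh, ef, ei, fg, fh, fi, gi, hi
  2-simplices (18): abe, abh, ace, acg, afg, afh, bdg, bdh, bei, bgi, cde, cdh, cgi, chi, def, dfg, efi, fhi

Hence C_0 ≅ Z^9, C_1 ≅ Z^27, C_2 ≅ Z^18.

∂_1: C_1 → C_0 maps an edge to its endpoints' difference, ∂[p,q] = q − p.
The 9×27 boundary matrix has rank 8 and Smith normal form diag(1,1,1,1,1,1,1,1).

The boundary map ∂_2: C_2 → C_1 maps a triangle to the signed sum of its edges. For instance
  ∂afg = fg − ag + af,
  ∂cdh = dh − ch + cd.
The 27×18 boundary matrix has rank 17 and Smith normal form diag(1,1,1,1,1,1,1,1,1,1,1,1,1,1,1,1,1).

Now H_k = ker ∂_k / im ∂_{k+1}, so:

  H_0: rank C_0 − rank ∂_1 = 9 − 8 = 1, and the invariant factors of ∂_1 are all 1, so H_0 = Z.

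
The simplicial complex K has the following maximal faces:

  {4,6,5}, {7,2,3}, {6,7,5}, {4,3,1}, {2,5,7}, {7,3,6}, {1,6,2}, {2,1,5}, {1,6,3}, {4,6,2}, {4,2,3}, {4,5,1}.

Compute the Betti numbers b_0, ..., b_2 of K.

b_0 = 1, b_1 = 0, b_2 = 0.

Order the vertices as 1 < 2 < 3 < 4 < 5 < 6 < 7. Listing each simplex with vertices in this order, K has dimension 2 with simplices:

  0-simplices (7): [1], [2], [3], [4], [5], [6], [7]
  1-simplices (18): [1,2], [1,3], [1,4], [1,5], [1,6], [2,3], [2,4], [2,5], [2,6], [2,7], [3,4], [3,6], [3,7], [4,5], [4,6], [5,6], [5,7], [6,7]
  2-simplices (12): [1,2,5], [1,2,6], [1,3,4], [1,3,6], [1,4,5], [2,3,4], [2,3,7], [2,4,6], [2,5,7], [3,6,7], [4,5,6], [5,6,7]

so the chain groups are C_0 ≅ Z^7, C_1 ≅ Z^18, C_2 ≅ Z^12.

∂_1: C_1 → C_0 maps an edge to its endpoints' difference, ∂[p,q] = q − p. For instance
  ∂[1,6] = [6] − [1].
The 7×18 boundary matrix has rank 6 and Smith normal form diag(1,1,1,1,1,1).

Boundary ∂_2: C_2 → C_1 sends each 2-simplex [p,q,r] to [q,r] − [p,r] + [p,q]. For instance
  ∂[2,5,7] = [5,7] − [2,7] + [2,5],
  ∂[1,2,6] = [2,6] − [1,6] + [1,2].
As a 18×12 matrix over Z this has rank 12, with invariant factors (1,1,1,1,1,1,1,1,1,1,1,2).

From H_k ≅ ker(∂_k) / im(∂_{k+1}) we obtain:

  H_0: rank C_0 − rank ∂_1 = 7 − 6 = 1, and the invariant factors of ∂_1 are all 1, so H_0 ≅ Z.
  H_1: rank ker ∂_1 − rank ∂_2 = (18 − 6) − 12 = 0, and ∂_2 has invariant factor 2 > 1, so H_1 ≅ Z/2Z.
  H_2: rank ker ∂_2 − rank ∂_3 = (12 − 12) − 0 = 0, and there is no ∂_3, so H_2 ≅ 0.

(K is a triangulation of the real projective plane RP^2.)

Hence the Betti numbers are b_0 = 1, b_1 = 0, b_2 = 0.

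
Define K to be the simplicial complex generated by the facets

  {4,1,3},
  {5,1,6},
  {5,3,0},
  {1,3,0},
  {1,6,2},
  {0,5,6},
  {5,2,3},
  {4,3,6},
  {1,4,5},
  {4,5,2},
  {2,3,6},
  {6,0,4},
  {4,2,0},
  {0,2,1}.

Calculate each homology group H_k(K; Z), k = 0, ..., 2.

H_0 ≅ Z,  H_1 ≅ Z^2,  H_2 ≅ Z.

We work with the vertex ordering 0 < 1 < 2 < 3 < 4 < 5 < 6. The simplices of K, each written with vertices in increasing order, are:

  0-simplices (7): [0], [1], [2], [3], [4], [5], [6]
  1-simplices (21): [0,1], [0,2], [0,3], [0,4], [0,5], [0,6], [1,2], [1,3], [1,4], [1,5], [1,6], [2,3], [2,4], [2,5], [2,6], [3,4], [3,5], [3,6], [4,5], [4,6], [5,6]
  2-simplices (14): [0,1,2], [0,1,3], [0,2,4], [0,3,5], [0,4,6], [0,5,6], [1,2,6], [1,3,4], [1,4,5], [1,5,6], [2,3,5], [2,3,6], [2,4,5], [3,4,6]

giving chain groups C_0 ≅ Z^7, C_1 ≅ Z^21, C_2 ≅ Z^14.

∂_1: C_1 → C_0 sends each edge [p,q] (with p < q) to q − p.
The 7×21 boundary matrix has rank 6 and Smith normal form diag(1,1,1,1,1,1).

The boundary map ∂_2: C_2 → C_1 maps a triangle to the signed sum of its edges. For instance
  ∂[1,2,6] = [2,6] − [1,6] + [1,2],
  ∂[1,4,5] = [4,5] − [1,5] + [1,4].
The resulting 21×14 matrix has rank 13, and its Smith normal form has invariant factors (1,1,1,1,1,1,1,1,1,1,1,1,1).

Computing H_k = (kernel of ∂_k) / (image of ∂_{k+1}):

  H_0: rank C_0 − rank ∂_1 = 7 − 6 = 1, and the invariant factors of ∂_1 are all 1, so H_0 = Z.
  H_1: rank ker ∂_1 − rank ∂_2 = (21 − 6) − 13 = 2, and the invariant factors of ∂_2 are all 1, so H_1 = Z^2.
  H_2: rank ker ∂_2 − rank ∂_3 = (14 − 13) − 0 = 1, and there is no ∂_3, so H_2 = Z.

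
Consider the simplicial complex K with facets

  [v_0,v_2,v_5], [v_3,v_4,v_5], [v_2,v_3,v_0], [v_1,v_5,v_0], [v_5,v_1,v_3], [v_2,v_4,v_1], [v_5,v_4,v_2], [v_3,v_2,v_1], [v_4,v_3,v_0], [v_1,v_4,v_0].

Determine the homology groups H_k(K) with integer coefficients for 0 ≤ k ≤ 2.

Fix the vertex order v_0 < v_1 < v_2 < v_3 < v_4 < v_5 and write every simplex with vertices in increasing order. Then dim K = 2 and the simplices of K are:

  0-simplices (6): [v_0], [v_1], [v_2], [v_3], [v_4], [v_5]
  1-simplices (15): (15 of them)
  2-simplices (10): [v_0,v_1,v_4], [v_0,v_1,v_5], [v_0,v_2,v_3], [v_0,v_2,v_5], [v_0,v_3,v_4], [v_1,v_2,v_3], [v_1,v_2,v_4], [v_1,v_3,v_5], [v_2,v_4,v_5], [v_3,v_4,v_5]

so the chain groups are C_0 ≅ Z^6, C_1 ≅ Z^15, C_2 ≅ Z^10.

Boundary ∂_1: C_1 → C_0 is given by ∂[p,q] = [q] − [p]. For instance
  ∂[v_3,v_5] = [v_5] − [v_3].
This gives a 6×15 integer matrix of rank 5; reducing to Smith normal form yields diagonal entries (1,1,1,1,1).

∂_2: C_2 → C_1 sends each 2-simplex [p,q,r] to [q,r] − [p,r] + [p,q]. For instance
  ∂[v_1,v_3,v_5] = [v_3,v_5] − [v_1,v_5] + [v_1,v_3],
  ∂[v_0,v_3,v_4] = [v_3,v_4] − [v_0,v_4] + [v_0,v_3].
This gives a 15×10 integer matrix of rank 10; reducing to Smith normal form yields diagonal entries (1,1,1,1,1,1,1,1,1,2).

Reading off H_k = ker ∂_k / im ∂_{k+1}:

  H_0: rank C_0 − rank ∂_1 = 6 − 5 = 1, and the invariant factors of ∂_1 are all 1, so H_0 ≅ Z.
  H_1: rank ker ∂_1 − rank ∂_2 = (15 − 5) − 10 = 0, and ∂_2 has invariant factor 2 > 1, so H_1 ≅ Z/2.
  H_2: rank ker ∂_2 − rank ∂_3 = (10 − 10) − 0 = 0, and there is no ∂_3, so H_2 ≅ 0.

As a check, the Euler characteristic is 6 − 15 + 10 = 1, which agrees with 1 − 0 + 0 = 1.
(K is a triangulation of the real projective plane RP^2.)

H_0 ≅ Z,  H_1 ≅ Z/2,  H_2 = 0.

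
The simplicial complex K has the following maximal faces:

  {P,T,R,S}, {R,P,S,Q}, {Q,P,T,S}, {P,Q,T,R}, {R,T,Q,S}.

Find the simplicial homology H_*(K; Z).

H_0 = Z,  H_1 = 0,  H_2 = 0,  H_3 = Z.

Take the total order P < Q < R < S < T on the vertex set. Then K (dimension 3) consists of the simplices:

  0-simplices (5): P, Q, R, S, T
  1-simplices (10): PQ, PR, PS, PT, QR, QS, QT, RS, RT, ST
  2-simplices (10): PQR, PQS, PQT, PRS, PRT, PST, QRS, QRT, QST, RST
  3-simplices (5): PQRS, PQRT, PQST, PRST, QRST

Hence C_0 ≅ Z^5, C_1 ≅ Z^10, C_2 ≅ Z^10, C_3 ≅ Z^5.

The boundary map ∂_1: C_1 → C_0 is given by ∂[p,q] = [q] − [p].
The resulting 5×10 matrix has rank 4, and its Smith normal form has invariant factors (1,1,1,1).

∂_2: C_2 → C_1 sends each 2-simplex [p,q,r] to [q,r] − [p,r] + [p,q]. For instance
  ∂QST = ST − QT + QS,
  ∂QRT = RT − QT + QR.
As a 10×10 matrix over Z this has rank 6, with invariant factors (1,1,1,1,1,1).

The boundary map ∂_3: C_3 → C_2 sends each 3-simplex σ to the alternating sum Σ_i (−1)^i (σ with its i-th vertex removed). For instance
  ∂QRST = RST − QST + QRT − QRS,
  ∂PQRS = QRS − PRS + PQS − PQR.
The resulting 10×5 matrix has rank 4, and its Smith normal form has invariant factors (1,1,1,1).

From H_k ≅ ker(∂_k) / im(∂_{k+1}) we obtain:

  H_0: rank C_0 − rank ∂_1 = 5 − 4 = 1, and the invariant factors of ∂_1 are all 1, so H_0 ≅ Z.
  H_1: rank ker ∂_1 − rank ∂_2 = (10 − 4) − 6 = 0, and the invariant factors of ∂_2 are all 1, so H_1 ≅ 0.
  H_2: rank ker ∂_2 − rank ∂_3 = (10 − 6) − 4 = 0, and the invariant factors of ∂_3 are all 1, so H_2 ≅ 0.
  H_3: rank ker ∂_3 − rank ∂_4 = (5 − 4) − 0 = 1, and there is no ∂_4, so H_3 ≅ Z.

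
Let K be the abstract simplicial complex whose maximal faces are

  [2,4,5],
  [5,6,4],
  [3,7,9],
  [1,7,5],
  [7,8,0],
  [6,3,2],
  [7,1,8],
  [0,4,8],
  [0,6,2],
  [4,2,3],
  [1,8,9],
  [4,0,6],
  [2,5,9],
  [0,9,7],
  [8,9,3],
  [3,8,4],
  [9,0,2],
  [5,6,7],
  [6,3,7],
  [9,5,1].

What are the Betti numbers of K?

Take the total order 0 < 1 < 2 < 3 < 4 < 5 < 6 < 7 < 8 < 9 on the vertex set. Then K (dimension 2) consists of the simplices:

  0-simplices (10): [0], [1], [2], [3], [4], [5], [6], [7], [8], [9]
  1-simplices (30): (30 of them)
  2-simplices (20): (20 of them)

Hence C_0 ≅ Z^10, C_1 ≅ Z^30, C_2 ≅ Z^20.

Boundary ∂_1: C_1 → C_0 sends each edge [p,q] (with p < q) to q − p. For instance
  ∂[5,7] = [7] − [5].
This gives a 10×30 integer matrix of rank 9; reducing to Smith normal form yields diagonal entries (1,1,1,1,1,1,1,1,1).

The boundary map ∂_2: C_2 → C_1 acts by ∂[p,q,r] = [q,r] − [p,r] + [p,q]. For instance
  ∂[4,5,6] = [5,6] − [4,6] + [4,5],
  ∂[2,3,6] = [3,6] − [2,6] + [2,3].
This gives a 30×20 integer matrix of rank 20; reducing to Smith normal form yields diagonal entries (1,1,1,1,1,1,1,1,1,1,1,1,1,1,1,1,1,1,1,2).

Now H_k = ker ∂_k / im ∂_{k+1}, so:

  H_0: rank C_0 − rank ∂_1 = 10 − 9 = 1, and the invariant factors of ∂_1 are all 1, so H_0 ≅ Z.
  H_1: rank ker ∂_1 − rank ∂_2 = (30 − 9) − 20 = 1, and ∂_2 has invariant factor 2 > 1, so H_1 ≅ Z ⊕ Z_2.
  H_2: rank ker ∂_2 − rank ∂_3 = (20 − 20) − 0 = 0, and there is no ∂_3, so H_2 ≅ 0.

As a check, the Euler characteristic is 10 − 30 + 20 = 0, which agrees with 1 − 1 + 0 = 0.

Hence the Betti numbers are b_0 = 1, b_1 = 1, b_2 = 0.

b_0 = 1, b_1 = 1, b_2 = 0.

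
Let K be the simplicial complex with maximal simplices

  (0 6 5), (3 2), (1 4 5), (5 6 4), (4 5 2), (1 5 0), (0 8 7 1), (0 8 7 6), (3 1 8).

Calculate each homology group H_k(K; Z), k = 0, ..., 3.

H_0 ≅ Z,  H_1 ≅ Z,  H_2 = 0,  H_3 = 0.

K has 9 vertices, 20 edges, 13 triangles, 2 3-simplices.
rank ∂_0 = 0, rank ∂_1 = 8 ⇒ b_0 = 9 − 0 − 8 = 1; all invariant factors of ∂_1 are 1 so no torsion. So H_0 ≅ Z.
rank ∂_1 = 8, rank ∂_2 = 11 ⇒ b_1 = 20 − 8 − 11 = 1; all invariant factors of ∂_2 are 1 so no torsion. So H_1 ≅ Z.
rank ∂_2 = 11, rank ∂_3 = 2 ⇒ b_2 = 13 − 11 − 2 = 0; all invariant factors of ∂_3 are 1 so no torsion. So H_2 ≅ 0.
rank ∂_3 = 2, rank ∂_4 = 0 ⇒ b_3 = 2 − 2 − 0 = 0. So H_3 ≅ 0.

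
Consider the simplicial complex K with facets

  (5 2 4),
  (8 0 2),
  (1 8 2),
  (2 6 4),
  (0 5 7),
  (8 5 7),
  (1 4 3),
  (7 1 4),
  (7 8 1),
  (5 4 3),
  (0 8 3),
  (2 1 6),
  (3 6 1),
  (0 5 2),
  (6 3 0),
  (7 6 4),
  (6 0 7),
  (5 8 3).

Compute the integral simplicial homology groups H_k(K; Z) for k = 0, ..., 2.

H_0 ≅ Z,  H_1 ≅ Z ⊕ Z/2Z,  H_2 = 0.

Take the total order 0 < 1 < 2 < 3 < 4 < 5 < 6 < 7 < 8 on the vertex set. Then K (dimension 2) consists of the simplices:

  0-simplices (9): [0], [1], [2], [3], [4], [5], [6], [7], [8]
  1-simplices (27): (27 of them)
  2-simplices (18): [0,2,5], [0,2,8], [0,3,6], [0,3,8], [0,5,7], [0,6,7], [1,2,6], [1,2,8], [1,3,4], [1,3,6], [1,4,7], [1,7,8], [2,4,5], [2,4,6], [3,4,5], [3,5,8], [4,6,7], [5,7,8]

so the chain groups are C_0 ≅ Z^9, C_1 ≅ Z^27, C_2 ≅ Z^18.

∂_1: C_1 → C_0 maps an edge to its endpoints' difference, ∂[p,q] = q − p. For instance
  ∂[3,8] = [8] − [3].
As a 9×27 matrix over Z this has rank 8, with invariant factors (1,1,1,1,1,1,1,1).

∂_2: C_2 → C_1 sends each 2-simplex [p,q,r] to [q,r] − [p,r] + [p,q]. For instance
  ∂[0,3,8] = [3,8] − [0,8] + [0,3],
  ∂[2,4,5] = [4,5] − [2,5] + [2,4].
This gives a 27×18 integer matrix of rank 18; reducing to Smith normal form yields diagonal entries (1,1,1,1,1,1,1,1,1,1,1,1,1,1,1,1,1,2).

Reading off H_k = ker ∂_k / im ∂_{k+1}:

  H_0: rank C_0 − rank ∂_1 = 9 − 8 = 1, and the invariant factors of ∂_1 are all 1, so H_0 ≅ Z.
  H_1: rank ker ∂_1 − rank ∂_2 = (27 − 8) − 18 = 1, and ∂_2 has invariant factor 2 > 1, so H_1 ≅ Z ⊕ Z/2Z.
  H_2: rank ker ∂_2 − rank ∂_3 = (18 − 18) − 0 = 0, and there is no ∂_3, so H_2 ≅ 0.

As a check, the Euler characteristic is 9 − 27 + 18 = 0, which agrees with 1 − 1 + 0 = 0.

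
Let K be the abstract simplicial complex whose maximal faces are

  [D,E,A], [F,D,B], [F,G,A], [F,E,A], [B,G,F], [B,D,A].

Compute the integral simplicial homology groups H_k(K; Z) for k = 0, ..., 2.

Take the total order A < B < D < E < F < G on the vertex set. Then K (dimension 2) consists of the simplices:

  0-simplices (6): A, B, D, E, F, G
  1-simplices (12): AB, AD, AE, AF, AG, BD, BF, BG, DE, DF, EF, FG
  2-simplices (6): ABD, ADE, AEF, AFG, BDF, BFG

Hence C_0 ≅ Z^6, C_1 ≅ Z^12, C_2 ≅ Z^6.

∂_1: C_1 → C_0 sends each edge [p,q] (with p < q) to q − p. For instance
  ∂AG = G − A.
The 6×12 boundary matrix has rank 5 and Smith normal form diag(1,1,1,1,1).

∂_2: C_2 → C_1 maps a triangle to the signed sum of its edges. For instance
  ∂AEF = EF − AF + AE,
  ∂BDF = DF − BF + BD.
As a 12×6 matrix over Z this has rank 6, with invariant factors (1,1,1,1,1,1).

Computing H_k = (kernel of ∂_k) / (image of ∂_{k+1}):

  H_0: rank C_0 − rank ∂_1 = 6 − 5 = 1, and the invariant factors of ∂_1 are all 1, so H_0 = Z.
  H_1: rank ker ∂_1 − rank ∂_2 = (12 − 5) − 6 = 1, and the invariant factors of ∂_2 are all 1, so H_1 = Z.
  H_2: rank ker ∂_2 − rank ∂_3 = (6 − 6) − 0 = 0, and there is no ∂_3, so H_2 = 0.

As a check, the Euler characteristic is 6 − 12 + 6 = 0, which agrees with 1 − 1 + 0 = 0.

H_0 = Z,  H_1 = Z,  H_2 = 0.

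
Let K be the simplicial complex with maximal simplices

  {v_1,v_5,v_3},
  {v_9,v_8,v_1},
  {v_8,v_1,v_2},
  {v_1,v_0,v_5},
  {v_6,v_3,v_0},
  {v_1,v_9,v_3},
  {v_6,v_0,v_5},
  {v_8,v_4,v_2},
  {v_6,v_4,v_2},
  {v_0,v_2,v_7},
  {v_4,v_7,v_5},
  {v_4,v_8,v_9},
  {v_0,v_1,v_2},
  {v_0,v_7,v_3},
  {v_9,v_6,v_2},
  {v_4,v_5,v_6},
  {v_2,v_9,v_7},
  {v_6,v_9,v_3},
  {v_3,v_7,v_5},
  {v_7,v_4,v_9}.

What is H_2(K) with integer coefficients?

H_2 = 0.

K has 10 vertices, 30 edges, 20 triangles.
rank ∂_2 = 20, rank ∂_3 = 0 ⇒ b_2 = 20 − 20 − 0 = 0. So H_2 = 0.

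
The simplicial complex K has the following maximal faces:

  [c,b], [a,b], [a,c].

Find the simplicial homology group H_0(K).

We work with the vertex ordering a < b < c. The simplices of K, each written with vertices in increasing order, are:

  0-simplices (3): a, b, c
  1-simplices (3): ab, ac, bc

giving chain groups C_0 ≅ Z^3, C_1 ≅ Z^3.

Boundary ∂_1: C_1 → C_0 maps an edge to its endpoints' difference, ∂[p,q] = q − p.
This gives a 3×3 integer matrix of rank 2; reducing to Smith normal form yields diagonal entries (1,1).

Reading off H_k = ker ∂_k / im ∂_{k+1}:

  H_0: rank C_0 − rank ∂_1 = 3 − 2 = 1, and the invariant factors of ∂_1 are all 1, so H_0 = Z.

H_0 ≅ Z.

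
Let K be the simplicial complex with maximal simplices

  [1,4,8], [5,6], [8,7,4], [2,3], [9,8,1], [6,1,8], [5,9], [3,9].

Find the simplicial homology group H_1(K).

H_1 = Z.

Order the vertices as 1 < 2 < 3 < 4 < 5 < 6 < 7 < 8 < 9. Listing each simplex with vertices in this order, K has dimension 2 with simplices:

  0-simplices (9): [1], [2], [3], [4], [5], [6], [7], [8], [9]
  1-simplices (13): [1,4], [1,6], [1,8], [1,9], [2,3], [3,9], [4,7], [4,8], [5,6], [5,9], [6,8], [7,8], [8,9]
  2-simplices (4): [1,4,8], [1,6,8], [1,8,9], [4,7,8]

so the chain groups are C_0 ≅ Z^9, C_1 ≅ Z^13, C_2 ≅ Z^4.

The boundary map ∂_1: C_1 → C_0 sends each edge [p,q] (with p < q) to q − p.
The 9×13 boundary matrix has rank 8 and Smith normal form diag(1,1,1,1,1,1,1,1).

∂_2: C_2 → C_1 sends each 2-simplex [p,q,r] to [q,r] − [p,r] + [p,q]. For instance
  ∂[4,7,8] = [7,8] − [4,8] + [4,7],
  ∂[1,4,8] = [4,8] − [1,8] + [1,4].
As a 13×4 matrix over Z this has rank 4, with invariant factors (1,1,1,1).

Reading off H_k = ker ∂_k / im ∂_{k+1}:

  H_1: rank ker ∂_1 − rank ∂_2 = (13 − 8) − 4 = 1, and the invariant factors of ∂_2 are all 1, so H_1 ≅ Z.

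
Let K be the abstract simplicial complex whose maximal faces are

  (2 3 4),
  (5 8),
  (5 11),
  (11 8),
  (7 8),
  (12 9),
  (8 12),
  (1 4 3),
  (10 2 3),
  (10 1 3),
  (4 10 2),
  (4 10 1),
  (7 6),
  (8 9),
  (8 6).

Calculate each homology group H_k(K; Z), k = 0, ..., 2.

H_0 = Z^2,  H_1 = Z^3,  H_2 = Z.

K has 12 vertices, 18 edges, 6 triangles.
rank ∂_0 = 0, rank ∂_1 = 10 ⇒ b_0 = 12 − 0 − 10 = 2; all invariant factors of ∂_1 are 1 so no torsion. So H_0 = Z^2.
rank ∂_1 = 10, rank ∂_2 = 5 ⇒ b_1 = 18 − 10 − 5 = 3; all invariant factors of ∂_2 are 1 so no torsion. So H_1 = Z^3.
rank ∂_2 = 5, rank ∂_3 = 0 ⇒ b_2 = 6 − 5 − 0 = 1. So H_2 = Z.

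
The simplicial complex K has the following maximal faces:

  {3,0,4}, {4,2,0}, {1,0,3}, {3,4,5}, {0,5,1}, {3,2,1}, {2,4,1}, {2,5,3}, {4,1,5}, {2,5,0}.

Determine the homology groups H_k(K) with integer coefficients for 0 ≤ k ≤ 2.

H_0 = Z,  H_1 = Z/2Z,  H_2 = 0.

K has 6 vertices, 15 edges, 10 triangles.
rank ∂_0 = 0, rank ∂_1 = 5 ⇒ b_0 = 6 − 0 − 5 = 1; all invariant factors of ∂_1 are 1 so no torsion. So H_0 ≅ Z.
rank ∂_1 = 5, rank ∂_2 = 10 ⇒ b_1 = 15 − 5 − 10 = 0; ∂_2 has invariant factor(s) [2] giving torsion. So H_1 ≅ Z/2Z.
rank ∂_2 = 10, rank ∂_3 = 0 ⇒ b_2 = 10 − 10 − 0 = 0. So H_2 ≅ 0.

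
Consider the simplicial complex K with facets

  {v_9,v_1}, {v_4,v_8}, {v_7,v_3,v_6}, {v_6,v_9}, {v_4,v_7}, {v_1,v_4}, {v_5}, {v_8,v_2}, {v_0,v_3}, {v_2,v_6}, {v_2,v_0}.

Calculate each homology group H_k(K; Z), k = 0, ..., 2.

H_0 = Z^2,  H_1 = Z^3,  H_2 = 0.

Order the vertices as v_0 < v_1 < v_2 < v_3 < v_4 < v_5 < v_6 < v_7 < v_8 < v_9. Listing each simplex with vertices in this order, K has dimension 2 with simplices:

  0-simplices (10): [v_0], [v_1], [v_2], [v_3], [v_4], [v_5], [v_6], [v_7], [v_8], [v_9]
  1-simplices (12): [v_0,v_2], [v_0,v_3], [v_1,v_4], [v_1,v_9], [v_2,v_6], [v_2,v_8], [v_3,v_6], [v_3,v_7], [v_4,v_7], [v_4,v_8], [v_6,v_7], [v_6,v_9]
  2-simplices (1): [v_3,v_6,v_7]

so the chain groups are C_0 ≅ Z^10, C_1 ≅ Z^12, C_2 ≅ Z^1.

∂_1: C_1 → C_0 sends each edge [p,q] (with p < q) to q − p.
As a 10×12 matrix over Z this has rank 8, with invariant factors (1,1,1,1,1,1,1,1).

Boundary ∂_2: C_2 → C_1 sends each 2-simplex [p,q,r] to [q,r] − [p,r] + [p,q]. For instance
  ∂[v_3,v_6,v_7] = [v_6,v_7] − [v_3,v_7] + [v_3,v_6].
The resulting 12×1 matrix has rank 1, and its Smith normal form has invariant factors (1).

Computing H_k = (kernel of ∂_k) / (image of ∂_{k+1}):

  H_0: rank C_0 − rank ∂_1 = 10 − 8 = 2, and the invariant factors of ∂_1 are all 1, so H_0 = Z^2.
  H_1: rank ker ∂_1 − rank ∂_2 = (12 − 8) − 1 = 3, and the invariant factors of ∂_2 are all 1, so H_1 = Z^3.
  H_2: rank ker ∂_2 − rank ∂_3 = (1 − 1) − 0 = 0, and there is no ∂_3, so H_2 = 0.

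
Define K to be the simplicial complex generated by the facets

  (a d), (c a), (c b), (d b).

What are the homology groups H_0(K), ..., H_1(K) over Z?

Order the vertices as a < b < c < d. Listing each simplex with vertices in this order, K has dimension 1 with simplices:

  0-simplices (4): a, b, c, d
  1-simplices (4): ac, ad, bc, bd

so the chain groups are C_0 ≅ Z^4, C_1 ≅ Z^4.

The boundary map ∂_1: C_1 → C_0 is given by ∂[p,q] = [q] − [p]. For instance
  ∂bd = d − b.
This gives a 4×4 integer matrix of rank 3; reducing to Smith normal form yields diagonal entries (1,1,1).

From H_k ≅ ker(∂_k) / im(∂_{k+1}) we obtain:

  H_0: rank C_0 − rank ∂_1 = 4 − 3 = 1, and the invariant factors of ∂_1 are all 1, so H_0 = Z.
  H_1: rank ker ∂_1 − rank ∂_2 = (4 − 3) − 0 = 1, and there is no ∂_2, so H_1 = Z.

H_0 = Z,  H_1 = Z.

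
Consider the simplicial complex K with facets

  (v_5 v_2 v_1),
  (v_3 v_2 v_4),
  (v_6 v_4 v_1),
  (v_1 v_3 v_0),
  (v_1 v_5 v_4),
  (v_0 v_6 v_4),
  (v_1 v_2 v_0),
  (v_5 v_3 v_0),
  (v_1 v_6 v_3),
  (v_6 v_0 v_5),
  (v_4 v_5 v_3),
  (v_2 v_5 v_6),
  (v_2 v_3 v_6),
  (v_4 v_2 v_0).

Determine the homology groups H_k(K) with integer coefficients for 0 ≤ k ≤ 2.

Order the vertices as v_0 < v_1 < v_2 < v_3 < v_4 < v_5 < v_6. Listing each simplex with vertices in this order, K has dimension 2 with simplices:

  0-simplices (7): [v_0], [v_1], [v_2], [v_3], [v_4], [v_5], [v_6]
  1-simplices (21): (21 of them)
  2-simplices (14): (14 of them)

Hence C_0 ≅ Z^7, C_1 ≅ Z^21, C_2 ≅ Z^14.

Boundary ∂_1: C_1 → C_0 is given by ∂[p,q] = [q] − [p]. For instance
  ∂[v_3,v_4] = [v_4] − [v_3].
The resulting 7×21 matrix has rank 6, and its Smith normal form has invariant factors (1,1,1,1,1,1).

∂_2: C_2 → C_1 maps a triangle to the signed sum of its edges. For instance
  ∂[v_2,v_3,v_6] = [v_3,v_6] − [v_2,v_6] + [v_2,v_3],
  ∂[v_1,v_4,v_5] = [v_4,v_5] − [v_1,v_5] + [v_1,v_4].
As a 21×14 matrix over Z this has rank 13, with invariant factors (1,1,1,1,1,1,1,1,1,1,1,1,1).

Computing H_k = (kernel of ∂_k) / (image of ∂_{k+1}):

  H_0: rank C_0 − rank ∂_1 = 7 − 6 = 1, and the invariant factors of ∂_1 are all 1, so H_0 = Z.
  H_1: rank ker ∂_1 − rank ∂_2 = (21 − 6) − 13 = 2, and the invariant factors of ∂_2 are all 1, so H_1 = Z^2.
  H_2: rank ker ∂_2 − rank ∂_3 = (14 − 13) − 0 = 1, and there is no ∂_3, so H_2 = Z.

As a check, the Euler characteristic is 7 − 21 + 14 = 0, which agrees with 1 − 2 + 1 = 0.

H_0 ≅ Z,  H_1 ≅ Z^2,  H_2 ≅ Z.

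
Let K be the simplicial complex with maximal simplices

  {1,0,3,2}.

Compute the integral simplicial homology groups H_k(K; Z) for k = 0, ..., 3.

H_0 ≅ Z,  H_1 = 0,  H_2 = 0,  H_3 = 0.

Fix the vertex order 0 < 1 < 2 < 3 and write every simplex with vertices in increasing order. Then dim K = 3 and the simplices of K are:

  0-simplices (4): [0], [1], [2], [3]
  1-simplices (6): [0,1], [0,2], [0,3], [1,2], [1,3], [2,3]
  2-simplices (4): [0,1,2], [0,1,3], [0,2,3], [1,2,3]
  3-simplices (1): [0,1,2,3]

giving chain groups C_0 ≅ Z^4, C_1 ≅ Z^6, C_2 ≅ Z^4, C_3 ≅ Z^1.

∂_1: C_1 → C_0 is given by ∂[p,q] = [q] − [p].
The 4×6 boundary matrix has rank 3 and Smith normal form diag(1,1,1).

The boundary map ∂_2: C_2 → C_1 sends each 2-simplex [p,q,r] to [q,r] − [p,r] + [p,q]. For instance
  ∂[1,2,3] = [2,3] − [1,3] + [1,2],
  ∂[0,1,3] = [1,3] − [0,3] + [0,1].
The 6×4 boundary matrix has rank 3 and Smith normal form diag(1,1,1).

∂_3: C_3 → C_2 sends each 3-simplex σ to the alternating sum Σ_i (−1)^i (σ with its i-th vertex removed). For instance
  ∂[0,1,2,3] = [1,2,3] − [0,2,3] + [0,1,3] − [0,1,2].
The resulting 4×1 matrix has rank 1, and its Smith normal form has invariant factors (1).

Now H_k = ker ∂_k / im ∂_{k+1}, so:

  H_0: rank C_0 − rank ∂_1 = 4 − 3 = 1, and the invariant factors of ∂_1 are all 1, so H_0 ≅ Z.
  H_1: rank ker ∂_1 − rank ∂_2 = (6 − 3) − 3 = 0, and the invariant factors of ∂_2 are all 1, so H_1 ≅ 0.
  H_2: rank ker ∂_2 − rank ∂_3 = (4 − 3) − 1 = 0, and the invariant factors of ∂_3 are all 1, so H_2 ≅ 0.
  H_3: rank ker ∂_3 − rank ∂_4 = (1 − 1) − 0 = 0, and there is no ∂_4, so H_3 ≅ 0.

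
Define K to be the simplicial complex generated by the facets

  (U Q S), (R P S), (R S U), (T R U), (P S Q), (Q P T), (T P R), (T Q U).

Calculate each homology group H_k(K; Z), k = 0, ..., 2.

H_0 ≅ Z,  H_1 = 0,  H_2 ≅ Z.

Take the total order P < Q < R < S < T < U on the vertex set. Then K (dimension 2) consists of the simplices:

  0-simplices (6): P, Q, R, S, T, U
  1-simplices (12): PQ, PR, PS, PT, QS, QT, QU, RS, RT, RU, SU, TU
  2-simplices (8): PQS, PQT, PRS, PRT, QSU, QTU, RSU, RTU

giving chain groups C_0 ≅ Z^6, C_1 ≅ Z^12, C_2 ≅ Z^8.

Boundary ∂_1: C_1 → C_0 maps an edge to its endpoints' difference, ∂[p,q] = q − p. For instance
  ∂QU = U − Q.
As a 6×12 matrix over Z this has rank 5, with invariant factors (1,1,1,1,1).

∂_2: C_2 → C_1 sends each 2-simplex [p,q,r] to [q,r] − [p,r] + [p,q]. For instance
  ∂PQS = QS − PS + PQ,
  ∂PRS = RS − PS + PR.
The resulting 12×8 matrix has rank 7, and its Smith normal form has invariant factors (1,1,1,1,1,1,1).

Reading off H_k = ker ∂_k / im ∂_{k+1}:

  H_0: rank C_0 − rank ∂_1 = 6 − 5 = 1, and the invariant factors of ∂_1 are all 1, so H_0 = Z.
  H_1: rank ker ∂_1 − rank ∂_2 = (12 − 5) − 7 = 0, and the invariant factors of ∂_2 are all 1, so H_1 = 0.
  H_2: rank ker ∂_2 − rank ∂_3 = (8 − 7) − 0 = 1, and there is no ∂_3, so H_2 = Z.

(K is a triangulation of the 2-sphere S^2.)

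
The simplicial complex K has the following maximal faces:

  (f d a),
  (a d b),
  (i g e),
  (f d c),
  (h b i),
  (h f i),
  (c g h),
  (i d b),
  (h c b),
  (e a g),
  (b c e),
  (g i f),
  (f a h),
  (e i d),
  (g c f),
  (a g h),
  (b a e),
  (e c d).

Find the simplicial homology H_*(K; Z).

We work with the vertex ordering a < b < c < d < e < f < g < h < i. The simplices of K, each written with vertices in increasing order, are:

  0-simplices (9): a, b, c, d, e, f, g, h, i
  1-simplices (27): ab, ad, ae, af, ag, ah, bc, bd, be, bh, bi, cd, ce, cf, cg, ch, de, df, di, eg, ei, fg, fh, fi, gh, gi, hi
  2-simplices (18): abd, abe, adf, aeg, afh, agh, bce, bch, bdi, bhi, cde, cdf, cfg, cgh, dei, egi, fgi, fhi

giving chain groups C_0 ≅ Z^9, C_1 ≅ Z^27, C_2 ≅ Z^18.

The boundary map ∂_1: C_1 → C_0 maps an edge to its endpoints' difference, ∂[p,q] = q − p. For instance
  ∂cg = g − c.
This gives a 9×27 integer matrix of rank 8; reducing to Smith normal form yields diagonal entries (1,1,1,1,1,1,1,1).

The boundary map ∂_2: C_2 → C_1 maps a triangle to the signed sum of its edges. For instance
  ∂cfg = fg − cg + cf,
  ∂abd = bd − ad + ab.
This gives a 27×18 integer matrix of rank 18; reducing to Smith normal form yields diagonal entries (1,1,1,1,1,1,1,1,1,1,1,1,1,1,1,1,1,2).

Reading off H_k = ker ∂_k / im ∂_{k+1}:

  H_0: rank C_0 − rank ∂_1 = 9 − 8 = 1, and the invariant factors of ∂_1 are all 1, so H_0 = Z.
  H_1: rank ker ∂_1 − rank ∂_2 = (27 − 8) − 18 = 1, and ∂_2 has invariant factor 2 > 1, so H_1 = Z ⊕ Z/2Z.
  H_2: rank ker ∂_2 − rank ∂_3 = (18 − 18) − 0 = 0, and there is no ∂_3, so H_2 = 0.

H_0 = Z,  H_1 = Z ⊕ Z/2Z,  H_2 = 0.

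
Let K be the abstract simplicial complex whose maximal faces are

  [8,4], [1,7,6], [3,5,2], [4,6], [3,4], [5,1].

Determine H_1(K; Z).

H_1 = Z.

Take the total order 1 < 2 < 3 < 4 < 5 < 6 < 7 < 8 on the vertex set. Then K (dimension 2) consists of the simplices:

  0-simplices (8): [1], [2], [3], [4], [5], [6], [7], [8]
  1-simplices (10): [1,5], [1,6], [1,7], [2,3], [2,5], [3,4], [3,5], [4,6], [4,8], [6,7]
  2-simplices (2): [1,6,7], [2,3,5]

so the chain groups are C_0 ≅ Z^8, C_1 ≅ Z^10, C_2 ≅ Z^2.

Boundary ∂_1: C_1 → C_0 sends each edge [p,q] (with p < q) to q − p. For instance
  ∂[1,7] = [7] − [1].
As a 8×10 matrix over Z this has rank 7, with invariant factors (1,1,1,1,1,1,1).

∂_2: C_2 → C_1 maps a triangle to the signed sum of its edges. For instance
  ∂[1,6,7] = [6,7] − [1,7] + [1,6],
  ∂[2,3,5] = [3,5] − [2,5] + [2,3].
This gives a 10×2 integer matrix of rank 2; reducing to Smith normal form yields diagonal entries (1,1).

Reading off H_k = ker ∂_k / im ∂_{k+1}:

  H_1: rank ker ∂_1 − rank ∂_2 = (10 − 7) − 2 = 1, and the invariant factors of ∂_2 are all 1, so H_1 = Z.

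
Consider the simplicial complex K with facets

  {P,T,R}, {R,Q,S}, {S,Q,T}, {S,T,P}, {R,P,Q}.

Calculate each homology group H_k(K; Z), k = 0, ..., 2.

H_0 = Z,  H_1 = Z,  H_2 = 0.

We work with the vertex ordering P < Q < R < S < T. The simplices of K, each written with vertices in increasing order, are:

  0-simplices (5): P, Q, R, S, T
  1-simplices (10): PQ, PR, PS, PT, QR, QS, QT, RS, RT, ST
  2-simplices (5): PQR, PRT, PST, QRS, QST

so the chain groups are C_0 ≅ Z^5, C_1 ≅ Z^10, C_2 ≅ Z^5.

Boundary ∂_1: C_1 → C_0 sends each edge [p,q] (with p < q) to q − p. For instance
  ∂QS = S − Q.
This gives a 5×10 integer matrix of rank 4; reducing to Smith normal form yields diagonal entries (1,1,1,1).

The boundary map ∂_2: C_2 → C_1 acts by ∂[p,q,r] = [q,r] − [p,r] + [p,q]. For instance
  ∂PRT = RT − PT + PR,
  ∂PQR = QR − PR + PQ.
This gives a 10×5 integer matrix of rank 5; reducing to Smith normal form yields diagonal entries (1,1,1,1,1).

Now H_k = ker ∂_k / im ∂_{k+1}, so:

  H_0: rank C_0 − rank ∂_1 = 5 − 4 = 1, and the invariant factors of ∂_1 are all 1, so H_0 = Z.
  H_1: rank ker ∂_1 − rank ∂_2 = (10 − 4) − 5 = 1, and the invariant factors of ∂_2 are all 1, so H_1 = Z.
  H_2: rank ker ∂_2 − rank ∂_3 = (5 − 5) − 0 = 0, and there is no ∂_3, so H_2 = 0.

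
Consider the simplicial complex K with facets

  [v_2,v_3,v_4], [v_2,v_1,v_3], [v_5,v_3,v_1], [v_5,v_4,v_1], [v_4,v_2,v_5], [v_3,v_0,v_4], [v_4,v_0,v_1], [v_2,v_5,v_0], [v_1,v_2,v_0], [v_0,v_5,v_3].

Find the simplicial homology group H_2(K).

K has 6 vertices, 15 edges, 10 triangles.
rank ∂_2 = 10, rank ∂_3 = 0 ⇒ b_2 = 10 − 10 − 0 = 0. So H_2 ≅ 0.

H_2 ≅ 0.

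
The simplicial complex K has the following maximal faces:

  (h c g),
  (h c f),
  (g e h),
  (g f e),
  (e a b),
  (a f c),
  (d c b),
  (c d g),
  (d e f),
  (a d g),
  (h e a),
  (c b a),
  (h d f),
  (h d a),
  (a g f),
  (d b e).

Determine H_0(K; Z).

H_0 ≅ Z.

We work with the vertex ordering a < b < c < d < e < f < g < h. The simplices of K, each written with vertices in increasing order, are:

  0-simplices (8): a, b, c, d, e, f, g, h
  1-simplices (24): ab, ac, ad, ae, af, ag, ah, bc, bd, be, cd, cf, cg, ch, de, df, dg, dh, ef, eg, eh, fg, fh, gh
  2-simplices (16): abc, abe, acf, adg, adh, aeh, afg, bcd, bde, cdg, cfh, cgh, def, dfh, efg, egh

giving chain groups C_0 ≅ Z^8, C_1 ≅ Z^24, C_2 ≅ Z^16.

∂_1: C_1 → C_0 sends each edge [p,q] (with p < q) to q − p. For instance
  ∂cd = d − c.
The resulting 8×24 matrix has rank 7, and its Smith normal form has invariant factors (1,1,1,1,1,1,1).

Boundary ∂_2: C_2 → C_1 sends each 2-simplex [p,q,r] to [q,r] − [p,r] + [p,q]. For instance
  ∂bcd = cd − bd + bc,
  ∂def = ef − df + de.
As a 24×16 matrix over Z this has rank 15, with invariant factors (1,1,1,1,1,1,1,1,1,1,1,1,1,1,1).

Computing H_k = (kernel of ∂_k) / (image of ∂_{k+1}):

  H_0: rank C_0 − rank ∂_1 = 8 − 7 = 1, and the invariant factors of ∂_1 are all 1, so H_0 = Z.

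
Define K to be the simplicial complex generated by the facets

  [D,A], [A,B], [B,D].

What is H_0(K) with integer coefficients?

H_0 = Z.

K has 3 vertices, 3 edges.
rank ∂_0 = 0, rank ∂_1 = 2 ⇒ b_0 = 3 − 0 − 2 = 1; all invariant factors of ∂_1 are 1 so no torsion. So H_0 ≅ Z.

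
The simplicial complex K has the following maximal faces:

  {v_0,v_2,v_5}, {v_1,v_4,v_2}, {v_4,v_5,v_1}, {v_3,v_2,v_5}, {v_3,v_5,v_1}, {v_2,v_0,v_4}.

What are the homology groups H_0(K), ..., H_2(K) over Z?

H_0 ≅ Z,  H_1 ≅ Z,  H_2 = 0.

We work with the vertex ordering v_0 < v_1 < v_2 < v_3 < v_4 < v_5. The simplices of K, each written with vertices in increasing order, are:

  0-simplices (6): [v_0], [v_1], [v_2], [v_3], [v_4], [v_5]
  1-simplices (12): [v_0,v_2], [v_0,v_4], [v_0,v_5], [v_1,v_2], [v_1,v_3], [v_1,v_4], [v_1,v_5], [v_2,v_3], [v_2,v_4], [v_2,v_5], [v_3,v_5], [v_4,v_5]
  2-simplices (6): [v_0,v_2,v_4], [v_0,v_2,v_5], [v_1,v_2,v_4], [v_1,v_3,v_5], [v_1,v_4,v_5], [v_2,v_3,v_5]

Hence C_0 ≅ Z^6, C_1 ≅ Z^12, C_2 ≅ Z^6.

∂_1: C_1 → C_0 maps an edge to its endpoints' difference, ∂[p,q] = q − p.
As a 6×12 matrix over Z this has rank 5, with invariant factors (1,1,1,1,1).

The boundary map ∂_2: C_2 → C_1 acts by ∂[p,q,r] = [q,r] − [p,r] + [p,q]. For instance
  ∂[v_0,v_2,v_5] = [v_2,v_5] − [v_0,v_5] + [v_0,v_2],
  ∂[v_1,v_3,v_5] = [v_3,v_5] − [v_1,v_5] + [v_1,v_3].
As a 12×6 matrix over Z this has rank 6, with invariant factors (1,1,1,1,1,1).

Now H_k = ker ∂_k / im ∂_{k+1}, so:

  H_0: rank C_0 − rank ∂_1 = 6 − 5 = 1, and the invariant factors of ∂_1 are all 1, so H_0 ≅ Z.
  H_1: rank ker ∂_1 − rank ∂_2 = (12 − 5) − 6 = 1, and the invariant factors of ∂_2 are all 1, so H_1 ≅ Z.
  H_2: rank ker ∂_2 − rank ∂_3 = (6 − 6) − 0 = 0, and there is no ∂_3, so H_2 ≅ 0.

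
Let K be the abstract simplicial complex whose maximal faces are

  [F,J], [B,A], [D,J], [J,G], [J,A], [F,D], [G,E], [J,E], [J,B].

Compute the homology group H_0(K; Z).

Take the total order A < B < D < E < F < G < J on the vertex set. Then K (dimension 1) consists of the simplices:

  0-simplices (7): A, B, D, E, F, G, J
  1-simplices (9): AB, AJ, BJ, DF, DJ, EG, EJ, FJ, GJ

giving chain groups C_0 ≅ Z^7, C_1 ≅ Z^9.

The boundary map ∂_1: C_1 → C_0 sends each edge [p,q] (with p < q) to q − p. For instance
  ∂AJ = J − A.
The resulting 7×9 matrix has rank 6, and its Smith normal form has invariant factors (1,1,1,1,1,1).

Reading off H_k = ker ∂_k / im ∂_{k+1}:

  H_0: rank C_0 − rank ∂_1 = 7 − 6 = 1, and the invariant factors of ∂_1 are all 1, so H_0 = Z.

H_0 = Z.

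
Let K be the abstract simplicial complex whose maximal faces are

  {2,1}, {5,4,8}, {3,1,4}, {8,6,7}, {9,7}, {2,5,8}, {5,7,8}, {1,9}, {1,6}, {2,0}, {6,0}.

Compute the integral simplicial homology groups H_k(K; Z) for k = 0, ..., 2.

Take the total order 0 < 1 < 2 < 3 < 4 < 5 < 6 < 7 < 8 < 9 on the vertex set. Then K (dimension 2) consists of the simplices:

  0-simplices (10): [0], [1], [2], [3], [4], [5], [6], [7], [8], [9]
  1-simplices (18): [0,2], [0,6], [1,2], [1,3], [1,4], [1,6], [1,9], [2,5], [2,8], [3,4], [4,5], [4,8], [5,7], [5,8], [6,7], [6,8], [7,8], [7,9]
  2-simplices (5): [1,3,4], [2,5,8], [4,5,8], [5,7,8], [6,7,8]

giving chain groups C_0 ≅ Z^10, C_1 ≅ Z^18, C_2 ≅ Z^5.

∂_1: C_1 → C_0 sends each edge [p,q] (with p < q) to q − p.
This gives a 10×18 integer matrix of rank 9; reducing to Smith normal form yields diagonal entries (1,1,1,1,1,1,1,1,1).

The boundary map ∂_2: C_2 → C_1 sends each 2-simplex [p,q,r] to [q,r] − [p,r] + [p,q]. For instance
  ∂[4,5,8] = [5,8] − [4,8] + [4,5],
  ∂[5,7,8] = [7,8] − [5,8] + [5,7].
The 18×5 boundary matrix has rank 5 and Smith normal form diag(1,1,1,1,1).

Now H_k = ker ∂_k / im ∂_{k+1}, so:

  H_0: rank C_0 − rank ∂_1 = 10 − 9 = 1, and the invariant factors of ∂_1 are all 1, so H_0 = Z.
  H_1: rank ker ∂_1 − rank ∂_2 = (18 − 9) − 5 = 4, and the invariant factors of ∂_2 are all 1, so H_1 = Z^4.
  H_2: rank ker ∂_2 − rank ∂_3 = (5 − 5) − 0 = 0, and there is no ∂_3, so H_2 = 0.

As a check, the Euler characteristic is 10 − 18 + 5 = -3, which agrees with 1 − 4 + 0 = -3.

H_0 = Z,  H_1 = Z^4,  H_2 = 0.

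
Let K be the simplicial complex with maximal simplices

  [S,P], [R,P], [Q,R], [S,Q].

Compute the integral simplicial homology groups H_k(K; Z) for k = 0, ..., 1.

H_0 ≅ Z,  H_1 ≅ Z.

K has 4 vertices, 4 edges.
rank ∂_0 = 0, rank ∂_1 = 3 ⇒ b_0 = 4 − 0 − 3 = 1; all invariant factors of ∂_1 are 1 so no torsion. So H_0 = Z.
rank ∂_1 = 3, rank ∂_2 = 0 ⇒ b_1 = 4 − 3 − 0 = 1. So H_1 = Z.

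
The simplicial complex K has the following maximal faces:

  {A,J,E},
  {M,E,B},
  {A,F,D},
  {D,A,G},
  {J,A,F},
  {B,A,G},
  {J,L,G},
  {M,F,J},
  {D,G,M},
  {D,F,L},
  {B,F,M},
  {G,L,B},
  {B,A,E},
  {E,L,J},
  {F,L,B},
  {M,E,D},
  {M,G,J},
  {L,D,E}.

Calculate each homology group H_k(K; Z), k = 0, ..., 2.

H_0 = Z,  H_1 = Z^2,  H_2 = Z.

Take the total order A < B < D < E < F < G < J < L < M on the vertex set. Then K (dimension 2) consists of the simplices:

  0-simplices (9): A, B, D, E, F, G, J, L, M
  1-simplices (27): AB, AD, AE, AF, AG, AJ, BE, BF, BG, BL, BM, DE, DF, DG, DL, DM, EJ, EL, EM, FJ, FL, FM, GJ, GL, GM, JL, JM
  2-simplices (18): ABE, ABG, ADF, ADG, AEJ, AFJ, BEM, BFL, BFM, BGL, DEL, DEM, DFL, DGM, EJL, FJM, GJL, GJM

Hence C_0 ≅ Z^9, C_1 ≅ Z^27, C_2 ≅ Z^18.

Boundary ∂_1: C_1 → C_0 sends each edge [p,q] (with p < q) to q − p. For instance
  ∂AG = G − A.
The resulting 9×27 matrix has rank 8, and its Smith normal form has invariant factors (1,1,1,1,1,1,1,1).

Boundary ∂_2: C_2 → C_1 acts by ∂[p,q,r] = [q,r] − [p,r] + [p,q]. For instance
  ∂DEM = EM − DM + DE,
  ∂GJM = JM − GM + GJ.
As a 27×18 matrix over Z this has rank 17, with invariant factors (1,1,1,1,1,1,1,1,1,1,1,1,1,1,1,1,1).

From H_k ≅ ker(∂_k) / im(∂_{k+1}) we obtain:

  H_0: rank C_0 − rank ∂_1 = 9 − 8 = 1, and the invariant factors of ∂_1 are all 1, so H_0 ≅ Z.
  H_1: rank ker ∂_1 − rank ∂_2 = (27 − 8) − 17 = 2, and the invariant factors of ∂_2 are all 1, so H_1 ≅ Z^2.
  H_2: rank ker ∂_2 − rank ∂_3 = (18 − 17) − 0 = 1, and there is no ∂_3, so H_2 ≅ Z.

(K is a triangulation of the torus T^2.)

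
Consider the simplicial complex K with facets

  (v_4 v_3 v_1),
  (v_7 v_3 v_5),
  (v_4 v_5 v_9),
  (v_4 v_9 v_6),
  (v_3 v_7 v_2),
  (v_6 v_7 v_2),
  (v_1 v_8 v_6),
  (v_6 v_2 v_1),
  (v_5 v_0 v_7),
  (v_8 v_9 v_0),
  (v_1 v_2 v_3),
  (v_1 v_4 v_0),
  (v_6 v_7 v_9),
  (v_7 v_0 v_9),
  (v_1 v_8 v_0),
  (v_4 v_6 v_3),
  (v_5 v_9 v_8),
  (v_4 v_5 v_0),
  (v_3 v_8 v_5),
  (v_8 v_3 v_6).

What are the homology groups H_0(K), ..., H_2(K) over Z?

H_0 ≅ Z,  H_1 ≅ Z ⊕ Z/2Z,  H_2 = 0.

We work with the vertex ordering v_0 < v_1 < v_2 < v_3 < v_4 < v_5 < v_6 < v_7 < v_8 < v_9. The simplices of K, each written with vertices in increasing order, are:

  0-simplices (10): [v_0], [v_1], [v_2], [v_3], [v_4], [v_5], [v_6], [v_7], [v_8], [v_9]
  1-simplices (30): (30 of them)
  2-simplices (20): (20 of them)

giving chain groups C_0 ≅ Z^10, C_1 ≅ Z^30, C_2 ≅ Z^20.

The boundary map ∂_1: C_1 → C_0 is given by ∂[p,q] = [q] − [p].
As a 10×30 matrix over Z this has rank 9, with invariant factors (1,1,1,1,1,1,1,1,1).

Boundary ∂_2: C_2 → C_1 maps a triangle to the signed sum of its edges. For instance
  ∂[v_0,v_1,v_8] = [v_1,v_8] − [v_0,v_8] + [v_0,v_1],
  ∂[v_5,v_8,v_9] = [v_8,v_9] − [v_5,v_9] + [v_5,v_8].
The 30×20 boundary matrix has rank 20 and Smith normal form diag(1,1,1,1,1,1,1,1,1,1,1,1,1,1,1,1,1,1,1,2).

Reading off H_k = ker ∂_k / im ∂_{k+1}:

  H_0: rank C_0 − rank ∂_1 = 10 − 9 = 1, and the invariant factors of ∂_1 are all 1, so H_0 = Z.
  H_1: rank ker ∂_1 − rank ∂_2 = (30 − 9) − 20 = 1, and ∂_2 has invariant factor 2 > 1, so H_1 = Z ⊕ Z/2Z.
  H_2: rank ker ∂_2 − rank ∂_3 = (20 − 20) − 0 = 0, and there is no ∂_3, so H_2 = 0.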